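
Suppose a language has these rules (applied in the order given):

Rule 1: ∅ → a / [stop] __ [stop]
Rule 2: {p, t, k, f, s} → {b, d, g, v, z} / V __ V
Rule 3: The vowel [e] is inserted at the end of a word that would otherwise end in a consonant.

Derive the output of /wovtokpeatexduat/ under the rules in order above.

Rule 1 (stop-cluster a-epenthesis): /k/ and /p/ form a stop–stop cluster, so [a] is inserted between them. /wovtokpeatexduat/ → wovtokapeatexduat.
Rule 2 (intervocalic voicing): /k/ is a voiceless obstruent between vowels /o/ and /a/, so it voices to [g]. /p/ is a voiceless obstruent between vowels /a/ and /e/, so it voices to [b]. /t/ is a voiceless obstruent between vowels /a/ and /e/, so it voices to [d]. /wovtokapeatexduat/ → wovtogabeadexduat.
Rule 3 (final e-epenthesis): the form ends in the consonant /t/, so [e] is inserted word-finally. /wovtogabeadexduat/ → wovtogabeadexduate.

wovtogabeadexduate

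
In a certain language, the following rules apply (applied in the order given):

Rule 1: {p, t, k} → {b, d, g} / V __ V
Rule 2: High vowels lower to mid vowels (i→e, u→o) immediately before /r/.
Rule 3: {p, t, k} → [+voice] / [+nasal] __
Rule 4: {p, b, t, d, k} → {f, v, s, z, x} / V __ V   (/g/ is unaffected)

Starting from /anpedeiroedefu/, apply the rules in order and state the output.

anbezeeroezefu

Rule 1 (intervocalic voicing): no segment meets the environment; /anpedeiroedefu/ is unchanged.
Rule 2 (pre-rhotic lowering): /i/ is a high vowel immediately before /r/, so it lowers to [e]. /anpedeiroedefu/ → anpedeeroedefu.
Rule 3 (post-nasal voicing): /p/ is a voiceless stop immediately after the nasal /n/, so it voices to [b]. /anpedeeroedefu/ → anbedeeroedefu.
Rule 4 (intervocalic spirantization): /d/ is a stop between vowels /e/ and /e/, so it spirantizes to the fricative [z]. /d/ is a stop between vowels /e/ and /e/, so it spirantizes to the fricative [z]. /anbedeeroedefu/ → anbezeeroezefu.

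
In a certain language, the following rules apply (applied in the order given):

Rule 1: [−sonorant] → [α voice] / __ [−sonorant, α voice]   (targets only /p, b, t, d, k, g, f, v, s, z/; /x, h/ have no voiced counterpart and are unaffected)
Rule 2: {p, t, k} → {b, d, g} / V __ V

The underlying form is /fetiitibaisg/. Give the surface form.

Rule 1 (regressive voicing assimilation): /s/ precedes the voiced obstruent /g/, so it voices to [z] by assimilation. /fetiitibaisg/ → fetiitibaizg.
Rule 2 (intervocalic voicing): /t/ is a voiceless stop between vowels /e/ and /i/, so it voices to [d]. /t/ is a voiceless stop between vowels /i/ and /i/, so it voices to [d]. /fetiitibaizg/ → fediidibaizg.

fediidibaizg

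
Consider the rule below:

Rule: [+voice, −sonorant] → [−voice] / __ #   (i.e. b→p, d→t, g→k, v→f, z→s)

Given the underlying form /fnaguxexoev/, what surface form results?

fnaguxexoef

Scanning /fnaguxexoev/: /g/ at position 4 is not in the conditioning environment; /v/ is a voiced obstruent in word-final position, so it devoices to [f].
Result: [fnaguxexoef].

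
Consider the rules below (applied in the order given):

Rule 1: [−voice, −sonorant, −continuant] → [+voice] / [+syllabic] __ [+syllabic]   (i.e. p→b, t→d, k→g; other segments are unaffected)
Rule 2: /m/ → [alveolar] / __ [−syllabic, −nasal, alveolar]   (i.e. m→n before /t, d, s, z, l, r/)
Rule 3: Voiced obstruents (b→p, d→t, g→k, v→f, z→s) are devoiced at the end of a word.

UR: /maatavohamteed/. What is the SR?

Rule 1 (intervocalic voicing): /t/ is a voiceless stop between vowels /a/ and /a/, so it voices to [d]. /maatavohamteed/ → maadavohamteed.
Rule 2 (nasal place assimilation): /m/ precedes the alveolar consonant /t/, so it assimilates in place to [n]. /maadavohamteed/ → maadavohanteed.
Rule 3 (final devoicing): /d/ is a voiced obstruent in word-final position, so it devoices to [t]. /maadavohanteed/ → maadavohanteet.

maadavohanteet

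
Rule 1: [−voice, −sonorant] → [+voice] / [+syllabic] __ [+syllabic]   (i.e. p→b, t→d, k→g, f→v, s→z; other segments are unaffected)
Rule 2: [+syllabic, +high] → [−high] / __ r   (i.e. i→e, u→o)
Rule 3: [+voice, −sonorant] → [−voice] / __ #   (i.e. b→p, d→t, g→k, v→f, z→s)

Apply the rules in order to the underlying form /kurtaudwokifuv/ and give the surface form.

kortaudwogivuf

Rule 1 (intervocalic voicing): /k/ is a voiceless obstruent between vowels /o/ and /i/, so it voices to [g]. /f/ is a voiceless obstruent between vowels /i/ and /u/, so it voices to [v]. /kurtaudwokifuv/ → kurtaudwogivuv.
Rule 2 (pre-rhotic lowering): /u/ is a high vowel immediately before /r/, so it lowers to [o]. /kurtaudwogivuv/ → kortaudwogivuv.
Rule 3 (final devoicing): /v/ is a voiced obstruent in word-final position, so it devoices to [f]. /kortaudwogivuv/ → kortaudwogivuf.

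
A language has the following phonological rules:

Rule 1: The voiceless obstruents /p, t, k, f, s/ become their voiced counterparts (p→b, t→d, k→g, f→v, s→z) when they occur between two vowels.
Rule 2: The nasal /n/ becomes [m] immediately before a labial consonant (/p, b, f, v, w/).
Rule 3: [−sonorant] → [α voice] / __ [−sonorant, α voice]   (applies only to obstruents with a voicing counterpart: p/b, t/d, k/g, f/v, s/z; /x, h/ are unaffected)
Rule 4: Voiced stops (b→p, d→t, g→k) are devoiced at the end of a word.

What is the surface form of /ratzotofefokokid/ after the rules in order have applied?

radzodovevogogit

Rule 1 (intervocalic voicing): /t/ is a voiceless obstruent between vowels /o/ and /o/, so it voices to [d]. /f/ is a voiceless obstruent between vowels /o/ and /e/, so it voices to [v]. /f/ is a voiceless obstruent between vowels /e/ and /o/, so it voices to [v]. /k/ is a voiceless obstruent between vowels /o/ and /o/, so it voices to [g]. /k/ is a voiceless obstruent between vowels /o/ and /i/, so it voices to [g]. /ratzotofefokokid/ → ratzodovevogogid.
Rule 2 (nasal place assimilation): no segment meets the environment; /ratzodovevogogid/ is unchanged.
Rule 3 (regressive voicing assimilation): /t/ precedes the voiced obstruent /z/, so it voices to [d] by assimilation. /ratzodovevogogid/ → radzodovevogogid.
Rule 4 (final devoicing): /d/ is a voiced stop in word-final position, so it devoices to [t]. /radzodovevogogid/ → radzodovevogogit.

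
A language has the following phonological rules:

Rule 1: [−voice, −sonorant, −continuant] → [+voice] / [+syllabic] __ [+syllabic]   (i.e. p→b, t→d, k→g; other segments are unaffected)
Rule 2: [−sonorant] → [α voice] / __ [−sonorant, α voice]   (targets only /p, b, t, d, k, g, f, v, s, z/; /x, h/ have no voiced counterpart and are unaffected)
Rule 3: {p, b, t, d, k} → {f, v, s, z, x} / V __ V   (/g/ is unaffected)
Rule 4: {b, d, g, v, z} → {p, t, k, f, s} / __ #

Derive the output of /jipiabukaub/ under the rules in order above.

Rule 1 (intervocalic voicing): /p/ is a voiceless stop between vowels /i/ and /i/, so it voices to [b]. /k/ is a voiceless stop between vowels /u/ and /a/, so it voices to [g]. /jipiabukaub/ → jibiabugaub.
Rule 2 (regressive voicing assimilation): no segment meets the environment; /jibiabugaub/ is unchanged.
Rule 3 (intervocalic spirantization): /b/ is a stop between vowels /i/ and /i/, so it spirantizes to the fricative [v]. /b/ is a stop between vowels /a/ and /u/, so it spirantizes to the fricative [v]. /jibiabugaub/ → jiviavugaub.
Rule 4 (final devoicing): /b/ is a voiced obstruent in word-final position, so it devoices to [p]. /jiviavugaub/ → jiviavugaup.

jiviavugaup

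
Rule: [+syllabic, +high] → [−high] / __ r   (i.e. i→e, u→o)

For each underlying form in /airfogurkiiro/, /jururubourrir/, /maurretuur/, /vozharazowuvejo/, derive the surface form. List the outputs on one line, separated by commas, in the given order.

/airfogurkiiro/: /i/ is a high vowel immediately before /r/, so it lowers to [e]. /u/ is a high vowel immediately before /r/, so it lowers to [o]. /i/ is a high vowel immediately before /r/, so it lowers to [e]. → [aerfogorkiero].
/jururubourrir/: /u/ is a high vowel immediately before /r/, so it lowers to [o]. /u/ is a high vowel immediately before /r/, so it lowers to [o]. /u/ is a high vowel immediately before /r/, so it lowers to [o]. /i/ is a high vowel immediately before /r/, so it lowers to [e]. → [jororuboorrer].
/maurretuur/: /u/ is a high vowel immediately before /r/, so it lowers to [o]. /u/ is a high vowel immediately before /r/, so it lowers to [o]. → [maorretuor].
/vozharazowuvejo/: the rule's environment is not met; surfaces unchanged as [vozharazowuvejo].

aerfogorkiero, jororuboorrer, maorretuor, vozharazowuvejo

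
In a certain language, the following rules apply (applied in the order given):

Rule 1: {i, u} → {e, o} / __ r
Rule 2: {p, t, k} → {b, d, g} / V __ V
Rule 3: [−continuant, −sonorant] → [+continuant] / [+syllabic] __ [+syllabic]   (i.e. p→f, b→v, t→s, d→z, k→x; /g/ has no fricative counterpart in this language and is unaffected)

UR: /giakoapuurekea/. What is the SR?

Rule 1 (pre-rhotic lowering): /u/ is a high vowel immediately before /r/, so it lowers to [o]. /giakoapuurekea/ → giakoapuorekea.
Rule 2 (intervocalic voicing): /k/ is a voiceless stop between vowels /a/ and /o/, so it voices to [g]. /p/ is a voiceless stop between vowels /a/ and /u/, so it voices to [b]. /k/ is a voiceless stop between vowels /e/ and /e/, so it voices to [g]. /giakoapuorekea/ → giagoabuoregea.
Rule 3 (intervocalic spirantization): /b/ is a stop between vowels /a/ and /u/, so it spirantizes to the fricative [v]. /giagoabuoregea/ → giagoavuoregea.

giagoavuoregea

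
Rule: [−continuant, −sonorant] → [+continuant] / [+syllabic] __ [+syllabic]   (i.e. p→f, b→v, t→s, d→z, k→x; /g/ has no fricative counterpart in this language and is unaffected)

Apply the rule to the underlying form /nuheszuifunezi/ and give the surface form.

nuheszuifunezi

No segment of /nuheszuifunezi/ meets the structural description of the rule, so the form surfaces unchanged.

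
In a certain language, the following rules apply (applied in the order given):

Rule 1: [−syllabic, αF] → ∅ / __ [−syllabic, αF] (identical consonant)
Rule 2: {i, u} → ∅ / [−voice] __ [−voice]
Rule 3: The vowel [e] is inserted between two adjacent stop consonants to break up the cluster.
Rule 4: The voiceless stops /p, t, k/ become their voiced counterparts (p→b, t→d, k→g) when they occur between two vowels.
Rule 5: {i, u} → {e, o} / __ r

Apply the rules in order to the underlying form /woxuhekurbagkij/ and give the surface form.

Rule 1 (degemination): no segment meets the environment; /woxuhekurbagkij/ is unchanged.
Rule 2 (high vowel syncope): /u/ is a high vowel flanked by voiceless consonants /x/ and /h/, so it deletes. /woxuhekurbagkij/ → woxhekurbagkij.
Rule 3 (stop-cluster e-epenthesis): /g/ and /k/ form a stop–stop cluster, so [e] is inserted between them. /woxhekurbagkij/ → woxhekurbagekij.
Rule 4 (intervocalic voicing): /k/ is a voiceless stop between vowels /e/ and /u/, so it voices to [g]. /k/ is a voiceless stop between vowels /e/ and /i/, so it voices to [g]. /woxhekurbagekij/ → woxhegurbagegij.
Rule 5 (pre-rhotic lowering): /u/ is a high vowel immediately before /r/, so it lowers to [o]. /woxhegurbagegij/ → woxhegorbagegij.

woxhegorbagegij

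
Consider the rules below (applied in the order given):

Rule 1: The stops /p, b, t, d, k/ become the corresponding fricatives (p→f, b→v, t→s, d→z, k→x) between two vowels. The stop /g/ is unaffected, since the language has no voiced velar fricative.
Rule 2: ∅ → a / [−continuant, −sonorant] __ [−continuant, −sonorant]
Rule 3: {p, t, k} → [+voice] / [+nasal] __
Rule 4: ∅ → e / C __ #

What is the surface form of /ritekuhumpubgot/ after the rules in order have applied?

risexuhumbubagote

Rule 1 (intervocalic spirantization): /t/ is a stop between vowels /i/ and /e/, so it spirantizes to the fricative [s]. /k/ is a stop between vowels /e/ and /u/, so it spirantizes to the fricative [x]. /ritekuhumpubgot/ → risexuhumpubgot.
Rule 2 (stop-cluster a-epenthesis): /b/ and /g/ form a stop–stop cluster, so [a] is inserted between them. /risexuhumpubgot/ → risexuhumpubagot.
Rule 3 (post-nasal voicing): /p/ is a voiceless stop immediately after the nasal /m/, so it voices to [b]. /risexuhumpubagot/ → risexuhumbubagot.
Rule 4 (final e-epenthesis): the form ends in the consonant /t/, so [e] is inserted word-finally. /risexuhumbubagot/ → risexuhumbubagote.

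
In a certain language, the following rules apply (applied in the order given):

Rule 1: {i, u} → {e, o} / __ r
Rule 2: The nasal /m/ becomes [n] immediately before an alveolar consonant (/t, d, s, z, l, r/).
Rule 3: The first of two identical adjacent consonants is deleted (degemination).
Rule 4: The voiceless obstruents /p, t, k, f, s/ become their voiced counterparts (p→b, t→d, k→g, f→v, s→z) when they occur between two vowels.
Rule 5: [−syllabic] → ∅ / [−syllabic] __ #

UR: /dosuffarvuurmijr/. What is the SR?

Rule 1 (pre-rhotic lowering): /u/ is a high vowel immediately before /r/, so it lowers to [o]. /dosuffarvuurmijr/ → dosuffarvuormijr.
Rule 2 (nasal place assimilation): no segment meets the environment; /dosuffarvuormijr/ is unchanged.
Rule 3 (degemination): /ff/ is a geminate; the first /f/ deletes. /dosuffarvuormijr/ → dosufarvuormijr.
Rule 4 (intervocalic voicing): /s/ is a voiceless obstruent between vowels /o/ and /u/, so it voices to [z]. /f/ is a voiceless obstruent between vowels /u/ and /a/, so it voices to [v]. /dosufarvuormijr/ → dozuvarvuormijr.
Rule 5 (final cluster simplification): /r/ is the second consonant of a word-final cluster /jr/, so it deletes. /dozuvarvuormijr/ → dozuvarvuormij.

dozuvarvuormij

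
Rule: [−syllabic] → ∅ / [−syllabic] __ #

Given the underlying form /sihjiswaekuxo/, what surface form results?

No segment of /sihjiswaekuxo/ meets the structural description of the rule, so the form surfaces unchanged.

sihjiswaekuxo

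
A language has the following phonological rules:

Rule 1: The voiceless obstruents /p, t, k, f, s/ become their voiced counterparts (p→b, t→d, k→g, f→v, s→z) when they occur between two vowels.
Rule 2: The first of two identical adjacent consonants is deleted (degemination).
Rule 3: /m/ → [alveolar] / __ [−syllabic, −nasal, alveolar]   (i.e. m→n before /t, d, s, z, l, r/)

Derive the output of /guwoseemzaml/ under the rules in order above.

guwozeenzanl

Rule 1 (intervocalic voicing): /s/ is a voiceless obstruent between vowels /o/ and /e/, so it voices to [z]. /guwoseemzaml/ → guwozeemzaml.
Rule 2 (degemination): no segment meets the environment; /guwozeemzaml/ is unchanged.
Rule 3 (nasal place assimilation): /m/ precedes the alveolar consonant /z/, so it assimilates in place to [n]. /m/ precedes the alveolar consonant /l/, so it assimilates in place to [n]. /guwozeemzaml/ → guwozeenzanl.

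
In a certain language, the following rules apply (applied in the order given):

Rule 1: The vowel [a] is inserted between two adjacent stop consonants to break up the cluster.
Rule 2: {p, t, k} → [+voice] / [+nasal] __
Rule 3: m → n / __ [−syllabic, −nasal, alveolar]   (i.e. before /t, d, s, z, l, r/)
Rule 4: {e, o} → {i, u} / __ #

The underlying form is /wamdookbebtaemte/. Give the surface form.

Rule 1 (stop-cluster a-epenthesis): /k/ and /b/ form a stop–stop cluster, so [a] is inserted between them. /b/ and /t/ form a stop–stop cluster, so [a] is inserted between them. /wamdookbebtaemte/ → wamdookabebataemte.
Rule 2 (post-nasal voicing): /t/ is a voiceless stop immediately after the nasal /m/, so it voices to [d]. /wamdookabebataemte/ → wamdookabebataemde.
Rule 3 (nasal place assimilation): /m/ precedes the alveolar consonant /d/, so it assimilates in place to [n]. /m/ precedes the alveolar consonant /d/, so it assimilates in place to [n]. /wamdookabebataemde/ → wandookabebataende.
Rule 4 (final vowel raising): /e/ is a mid vowel in word-final position, so it raises to [i]. /wandookabebataende/ → wandookabebataendi.

wandookabebataendi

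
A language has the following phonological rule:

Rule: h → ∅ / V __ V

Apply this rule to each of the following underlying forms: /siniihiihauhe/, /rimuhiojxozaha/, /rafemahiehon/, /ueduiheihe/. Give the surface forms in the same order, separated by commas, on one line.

siniiiiaue, rimuiojxozaa, rafemaieon, ueduieie

/siniihiihauhe/: /h/ occurs between vowels /i/ and /i/, so it deletes. /h/ occurs between vowels /i/ and /a/, so it deletes. /h/ occurs between vowels /u/ and /e/, so it deletes. → [siniiiiaue].
/rimuhiojxozaha/: /h/ occurs between vowels /u/ and /i/, so it deletes. /h/ occurs between vowels /a/ and /a/, so it deletes. → [rimuiojxozaa].
/rafemahiehon/: /h/ occurs between vowels /a/ and /i/, so it deletes. /h/ occurs between vowels /e/ and /o/, so it deletes. → [rafemaieon].
/ueduiheihe/: /h/ occurs between vowels /i/ and /e/, so it deletes. /h/ occurs between vowels /i/ and /e/, so it deletes. → [ueduieie].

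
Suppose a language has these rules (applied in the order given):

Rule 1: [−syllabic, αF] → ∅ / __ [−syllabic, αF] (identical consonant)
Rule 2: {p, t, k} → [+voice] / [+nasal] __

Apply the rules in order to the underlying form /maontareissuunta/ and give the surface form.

Rule 1 (degemination): /ss/ is a geminate; the first /s/ deletes. /maontareissuunta/ → maontareisuunta.
Rule 2 (post-nasal voicing): /t/ is a voiceless stop immediately after the nasal /n/, so it voices to [d]. /t/ is a voiceless stop immediately after the nasal /n/, so it voices to [d]. /maontareisuunta/ → maondareisuunda.

maondareisuunda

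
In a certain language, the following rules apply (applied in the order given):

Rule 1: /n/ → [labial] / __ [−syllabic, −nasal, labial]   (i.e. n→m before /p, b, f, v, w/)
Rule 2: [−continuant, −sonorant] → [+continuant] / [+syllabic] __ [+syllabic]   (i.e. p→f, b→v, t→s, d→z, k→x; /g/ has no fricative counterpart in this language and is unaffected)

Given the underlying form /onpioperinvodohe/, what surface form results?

Rule 1 (nasal place assimilation): /n/ precedes the labial consonant /p/, so it assimilates in place to [m]. /n/ precedes the labial consonant /v/, so it assimilates in place to [m]. /onpioperinvodohe/ → ompioperimvodohe.
Rule 2 (intervocalic spirantization): /p/ is a stop between vowels /o/ and /e/, so it spirantizes to the fricative [f]. /d/ is a stop between vowels /o/ and /o/, so it spirantizes to the fricative [z]. /ompioperimvodohe/ → ompioferimvozohe.

ompioferimvozohe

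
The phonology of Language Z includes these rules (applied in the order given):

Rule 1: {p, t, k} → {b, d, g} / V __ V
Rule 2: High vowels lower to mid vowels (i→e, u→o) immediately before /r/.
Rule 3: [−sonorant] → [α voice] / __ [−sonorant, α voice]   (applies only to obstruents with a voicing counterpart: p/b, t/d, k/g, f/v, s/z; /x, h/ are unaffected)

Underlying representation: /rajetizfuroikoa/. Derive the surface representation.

rajedisforoigoa

Rule 1 (intervocalic voicing): /t/ is a voiceless stop between vowels /e/ and /i/, so it voices to [d]. /k/ is a voiceless stop between vowels /i/ and /o/, so it voices to [g]. /rajetizfuroikoa/ → rajedizfuroigoa.
Rule 2 (pre-rhotic lowering): /u/ is a high vowel immediately before /r/, so it lowers to [o]. /rajedizfuroigoa/ → rajedizforoigoa.
Rule 3 (regressive voicing assimilation): /z/ precedes the voiceless obstruent /f/, so it devoices to [s] by assimilation. /rajedizforoigoa/ → rajedisforoigoa.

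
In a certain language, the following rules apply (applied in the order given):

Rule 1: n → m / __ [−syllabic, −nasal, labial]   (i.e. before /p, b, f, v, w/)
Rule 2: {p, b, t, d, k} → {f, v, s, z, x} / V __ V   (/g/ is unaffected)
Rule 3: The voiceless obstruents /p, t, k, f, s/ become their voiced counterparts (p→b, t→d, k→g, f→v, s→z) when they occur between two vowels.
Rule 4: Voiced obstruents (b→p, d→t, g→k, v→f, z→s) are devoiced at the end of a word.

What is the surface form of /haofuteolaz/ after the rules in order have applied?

haovuzeolas

Rule 1 (nasal place assimilation): no segment meets the environment; /haofuteolaz/ is unchanged.
Rule 2 (intervocalic spirantization): /t/ is a stop between vowels /u/ and /e/, so it spirantizes to the fricative [s]. /haofuteolaz/ → haofuseolaz.
Rule 3 (intervocalic voicing): /f/ is a voiceless obstruent between vowels /o/ and /u/, so it voices to [v]. /s/ is a voiceless obstruent between vowels /u/ and /e/, so it voices to [z]. /haofuseolaz/ → haovuzeolaz.
Rule 4 (final devoicing): /z/ is a voiced obstruent in word-final position, so it devoices to [s]. /haovuzeolaz/ → haovuzeolas.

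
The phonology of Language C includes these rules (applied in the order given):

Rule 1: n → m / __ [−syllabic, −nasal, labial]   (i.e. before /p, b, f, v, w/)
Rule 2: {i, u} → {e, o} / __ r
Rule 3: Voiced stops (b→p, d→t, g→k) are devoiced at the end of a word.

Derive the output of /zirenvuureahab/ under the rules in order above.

zeremvuoreahap

Rule 1 (nasal place assimilation): /n/ precedes the labial consonant /v/, so it assimilates in place to [m]. /zirenvuureahab/ → ziremvuureahab.
Rule 2 (pre-rhotic lowering): /i/ is a high vowel immediately before /r/, so it lowers to [e]. /u/ is a high vowel immediately before /r/, so it lowers to [o]. /ziremvuureahab/ → zeremvuoreahab.
Rule 3 (final devoicing): /b/ is a voiced stop in word-final position, so it devoices to [p]. /zeremvuoreahab/ → zeremvuoreahap.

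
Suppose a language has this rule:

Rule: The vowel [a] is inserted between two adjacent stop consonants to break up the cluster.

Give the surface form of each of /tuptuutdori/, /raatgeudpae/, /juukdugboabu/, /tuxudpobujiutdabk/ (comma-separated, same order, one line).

tupatuutadori, raatageudapae, juukadugaboabu, tuxudapobujiutadabak

/tuptuutdori/: /p/ and /t/ form a stop–stop cluster, so [a] is inserted between them. /t/ and /d/ form a stop–stop cluster, so [a] is inserted between them. → [tupatuutadori].
/raatgeudpae/: /t/ and /g/ form a stop–stop cluster, so [a] is inserted between them. /d/ and /p/ form a stop–stop cluster, so [a] is inserted between them. → [raatageudapae].
/juukdugboabu/: /k/ and /d/ form a stop–stop cluster, so [a] is inserted between them. /g/ and /b/ form a stop–stop cluster, so [a] is inserted between them. → [juukadugaboabu].
/tuxudpobujiutdabk/: /d/ and /p/ form a stop–stop cluster, so [a] is inserted between them. /t/ and /d/ form a stop–stop cluster, so [a] is inserted between them. /b/ and /k/ form a stop–stop cluster, so [a] is inserted between them. → [tuxudapobujiutadabak].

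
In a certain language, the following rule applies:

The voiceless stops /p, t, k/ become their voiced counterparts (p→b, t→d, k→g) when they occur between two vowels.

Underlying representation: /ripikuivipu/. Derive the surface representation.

ribiguivibu

/p/ is a voiceless stop between vowels /i/ and /i/, so it voices to [b].
/k/ is a voiceless stop between vowels /i/ and /u/, so it voices to [g].
/p/ is a voiceless stop between vowels /i/ and /u/, so it voices to [b].
Surface form: [ribiguivibu].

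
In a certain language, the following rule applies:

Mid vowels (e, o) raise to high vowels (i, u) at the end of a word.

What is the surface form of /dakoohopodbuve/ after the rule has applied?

/e/ is a mid vowel in word-final position, so it raises to [i].
The other instances of /o/ do not occur in the required environment and remain unchanged.
Surface form: [dakoohopodbuvi].

dakoohopodbuvi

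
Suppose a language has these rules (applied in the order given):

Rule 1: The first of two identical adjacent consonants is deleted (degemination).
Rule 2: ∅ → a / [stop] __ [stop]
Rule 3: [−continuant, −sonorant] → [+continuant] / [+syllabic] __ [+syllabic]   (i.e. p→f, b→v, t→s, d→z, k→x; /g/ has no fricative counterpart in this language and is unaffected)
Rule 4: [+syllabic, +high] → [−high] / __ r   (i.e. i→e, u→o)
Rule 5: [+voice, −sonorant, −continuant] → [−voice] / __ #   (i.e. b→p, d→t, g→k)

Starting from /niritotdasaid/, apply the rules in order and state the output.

Rule 1 (degemination): no segment meets the environment; /niritotdasaid/ is unchanged.
Rule 2 (stop-cluster a-epenthesis): /t/ and /d/ form a stop–stop cluster, so [a] is inserted between them. /niritotdasaid/ → niritotadasaid.
Rule 3 (intervocalic spirantization): /t/ is a stop between vowels /i/ and /o/, so it spirantizes to the fricative [s]. /t/ is a stop between vowels /o/ and /a/, so it spirantizes to the fricative [s]. /d/ is a stop between vowels /a/ and /a/, so it spirantizes to the fricative [z]. /niritotadasaid/ → nirisosazasaid.
Rule 4 (pre-rhotic lowering): /i/ is a high vowel immediately before /r/, so it lowers to [e]. /nirisosazasaid/ → nerisosazasaid.
Rule 5 (final devoicing): /d/ is a voiced stop in word-final position, so it devoices to [t]. /nerisosazasaid/ → nerisosazasait.

nerisosazasait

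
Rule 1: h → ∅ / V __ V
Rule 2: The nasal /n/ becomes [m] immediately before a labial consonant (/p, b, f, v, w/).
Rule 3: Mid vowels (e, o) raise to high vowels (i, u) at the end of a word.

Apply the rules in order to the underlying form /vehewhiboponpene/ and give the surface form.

veewhibopompeni

Rule 1 (intervocalic h-deletion): /h/ occurs between vowels /e/ and /e/, so it deletes. /vehewhiboponpene/ → veewhiboponpene.
Rule 2 (nasal place assimilation): /n/ precedes the labial consonant /p/, so it assimilates in place to [m]. /veewhiboponpene/ → veewhibopompene.
Rule 3 (final vowel raising): /e/ is a mid vowel in word-final position, so it raises to [i]. /veewhibopompene/ → veewhibopompeni.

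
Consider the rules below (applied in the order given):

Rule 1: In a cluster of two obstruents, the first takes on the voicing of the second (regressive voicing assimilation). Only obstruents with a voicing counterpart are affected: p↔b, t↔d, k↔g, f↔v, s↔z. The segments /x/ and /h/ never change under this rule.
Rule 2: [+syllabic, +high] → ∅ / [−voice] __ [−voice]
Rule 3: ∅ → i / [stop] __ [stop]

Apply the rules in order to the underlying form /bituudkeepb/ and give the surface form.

Rule 1 (regressive voicing assimilation): /d/ precedes the voiceless obstruent /k/, so it devoices to [t] by assimilation. /p/ precedes the voiced obstruent /b/, so it voices to [b] by assimilation. /bituudkeepb/ → bituutkeebb.
Rule 2 (high vowel syncope): no segment meets the environment; /bituutkeebb/ is unchanged.
Rule 3 (stop-cluster i-epenthesis): /t/ and /k/ form a stop–stop cluster, so [i] is inserted between them. /b/ and /b/ form a stop–stop cluster, so [i] is inserted between them. /bituutkeebb/ → bituutikeebib.

bituutikeebib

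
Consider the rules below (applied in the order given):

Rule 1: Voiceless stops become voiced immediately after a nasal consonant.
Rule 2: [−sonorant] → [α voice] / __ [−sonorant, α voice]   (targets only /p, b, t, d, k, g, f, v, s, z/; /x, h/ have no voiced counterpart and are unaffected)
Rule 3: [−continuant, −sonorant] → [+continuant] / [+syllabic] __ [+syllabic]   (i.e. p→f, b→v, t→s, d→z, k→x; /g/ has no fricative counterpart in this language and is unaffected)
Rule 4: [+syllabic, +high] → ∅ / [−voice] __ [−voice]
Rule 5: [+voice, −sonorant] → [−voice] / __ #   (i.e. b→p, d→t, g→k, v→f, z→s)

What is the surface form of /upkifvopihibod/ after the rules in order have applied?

Rule 1 (post-nasal voicing): no segment meets the environment; /upkifvopihibod/ is unchanged.
Rule 2 (regressive voicing assimilation): /f/ precedes the voiced obstruent /v/, so it voices to [v] by assimilation. /upkifvopihibod/ → upkivvopihibod.
Rule 3 (intervocalic spirantization): /p/ is a stop between vowels /o/ and /i/, so it spirantizes to the fricative [f]. /b/ is a stop between vowels /i/ and /o/, so it spirantizes to the fricative [v]. /upkivvopihibod/ → upkivvofihivod.
Rule 4 (high vowel syncope): /i/ is a high vowel flanked by voiceless consonants /f/ and /h/, so it deletes. /upkivvofihivod/ → upkivvofhivod.
Rule 5 (final devoicing): /d/ is a voiced obstruent in word-final position, so it devoices to [t]. /upkivvofhivod/ → upkivvofhivot.

upkivvofhivot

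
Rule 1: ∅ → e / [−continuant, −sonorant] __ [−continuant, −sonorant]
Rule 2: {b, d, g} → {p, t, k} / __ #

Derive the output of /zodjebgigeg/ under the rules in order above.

Rule 1 (stop-cluster e-epenthesis): /b/ and /g/ form a stop–stop cluster, so [e] is inserted between them. /zodjebgigeg/ → zodjebegigeg.
Rule 2 (final devoicing): /g/ is a voiced stop in word-final position, so it devoices to [k]. /zodjebegigeg/ → zodjebegigek.

zodjebegigek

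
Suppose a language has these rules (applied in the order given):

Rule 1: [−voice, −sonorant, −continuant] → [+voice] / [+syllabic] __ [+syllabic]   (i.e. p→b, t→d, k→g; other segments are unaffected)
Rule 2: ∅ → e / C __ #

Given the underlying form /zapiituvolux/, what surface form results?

Rule 1 (intervocalic voicing): /p/ is a voiceless stop between vowels /a/ and /i/, so it voices to [b]. /t/ is a voiceless stop between vowels /i/ and /u/, so it voices to [d]. /zapiituvolux/ → zabiiduvolux.
Rule 2 (final e-epenthesis): the form ends in the consonant /x/, so [e] is inserted word-finally. /zabiiduvolux/ → zabiiduvoluxe.

zabiiduvoluxe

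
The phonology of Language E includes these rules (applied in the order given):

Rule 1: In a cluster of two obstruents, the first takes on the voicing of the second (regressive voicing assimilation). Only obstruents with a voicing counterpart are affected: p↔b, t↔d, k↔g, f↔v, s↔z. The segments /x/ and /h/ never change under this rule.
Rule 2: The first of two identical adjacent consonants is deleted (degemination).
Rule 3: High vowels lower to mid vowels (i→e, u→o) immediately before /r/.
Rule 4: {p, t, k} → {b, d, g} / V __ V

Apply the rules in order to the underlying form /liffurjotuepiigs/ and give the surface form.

liforjoduebiiks

Rule 1 (regressive voicing assimilation): /g/ precedes the voiceless obstruent /s/, so it devoices to [k] by assimilation. /liffurjotuepiigs/ → liffurjotuepiiks.
Rule 2 (degemination): /ff/ is a geminate; the first /f/ deletes. /liffurjotuepiiks/ → lifurjotuepiiks.
Rule 3 (pre-rhotic lowering): /u/ is a high vowel immediately before /r/, so it lowers to [o]. /lifurjotuepiiks/ → liforjotuepiiks.
Rule 4 (intervocalic voicing): /t/ is a voiceless stop between vowels /o/ and /u/, so it voices to [d]. /p/ is a voiceless stop between vowels /e/ and /i/, so it voices to [b]. /liforjotuepiiks/ → liforjoduebiiks.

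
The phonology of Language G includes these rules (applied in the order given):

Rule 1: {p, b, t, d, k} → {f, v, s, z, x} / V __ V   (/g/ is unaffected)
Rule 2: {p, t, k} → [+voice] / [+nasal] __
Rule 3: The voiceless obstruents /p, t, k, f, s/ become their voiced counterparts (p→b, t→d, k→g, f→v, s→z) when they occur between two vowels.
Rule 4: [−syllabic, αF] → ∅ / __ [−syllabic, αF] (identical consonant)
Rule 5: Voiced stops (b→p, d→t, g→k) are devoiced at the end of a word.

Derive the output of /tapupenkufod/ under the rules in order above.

Rule 1 (intervocalic spirantization): /p/ is a stop between vowels /a/ and /u/, so it spirantizes to the fricative [f]. /p/ is a stop between vowels /u/ and /e/, so it spirantizes to the fricative [f]. /tapupenkufod/ → tafufenkufod.
Rule 2 (post-nasal voicing): /k/ is a voiceless stop immediately after the nasal /n/, so it voices to [g]. /tafufenkufod/ → tafufengufod.
Rule 3 (intervocalic voicing): /f/ is a voiceless obstruent between vowels /a/ and /u/, so it voices to [v]. /f/ is a voiceless obstruent between vowels /u/ and /e/, so it voices to [v]. /f/ is a voiceless obstruent between vowels /u/ and /o/, so it voices to [v]. /tafufengufod/ → tavuvenguvod.
Rule 4 (degemination): no segment meets the environment; /tavuvenguvod/ is unchanged.
Rule 5 (final devoicing): /d/ is a voiced stop in word-final position, so it devoices to [t]. /tavuvenguvod/ → tavuvenguvot.

tavuvenguvot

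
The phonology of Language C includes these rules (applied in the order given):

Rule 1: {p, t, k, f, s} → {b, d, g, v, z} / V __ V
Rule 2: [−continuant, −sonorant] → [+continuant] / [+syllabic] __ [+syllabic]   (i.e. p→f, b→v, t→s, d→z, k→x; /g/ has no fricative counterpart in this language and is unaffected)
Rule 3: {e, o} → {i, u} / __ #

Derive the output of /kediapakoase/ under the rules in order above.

keziavagoazi

Rule 1 (intervocalic voicing): /p/ is a voiceless obstruent between vowels /a/ and /a/, so it voices to [b]. /k/ is a voiceless obstruent between vowels /a/ and /o/, so it voices to [g]. /s/ is a voiceless obstruent between vowels /a/ and /e/, so it voices to [z]. /kediapakoase/ → kediabagoaze.
Rule 2 (intervocalic spirantization): /d/ is a stop between vowels /e/ and /i/, so it spirantizes to the fricative [z]. /b/ is a stop between vowels /a/ and /a/, so it spirantizes to the fricative [v]. /kediabagoaze/ → keziavagoaze.
Rule 3 (final vowel raising): /e/ is a mid vowel in word-final position, so it raises to [i]. /keziavagoaze/ → keziavagoazi.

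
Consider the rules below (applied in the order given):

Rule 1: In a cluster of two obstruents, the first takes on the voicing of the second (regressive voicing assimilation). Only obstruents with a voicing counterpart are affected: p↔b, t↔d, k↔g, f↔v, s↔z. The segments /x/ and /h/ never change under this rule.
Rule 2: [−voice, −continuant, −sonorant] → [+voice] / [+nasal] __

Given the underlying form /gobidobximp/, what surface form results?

Rule 1 (regressive voicing assimilation): /b/ precedes the voiceless obstruent /x/, so it devoices to [p] by assimilation. /gobidobximp/ → gobidopximp.
Rule 2 (post-nasal voicing): /p/ is a voiceless stop immediately after the nasal /m/, so it voices to [b]. /gobidopximp/ → gobidopximb.

gobidopximb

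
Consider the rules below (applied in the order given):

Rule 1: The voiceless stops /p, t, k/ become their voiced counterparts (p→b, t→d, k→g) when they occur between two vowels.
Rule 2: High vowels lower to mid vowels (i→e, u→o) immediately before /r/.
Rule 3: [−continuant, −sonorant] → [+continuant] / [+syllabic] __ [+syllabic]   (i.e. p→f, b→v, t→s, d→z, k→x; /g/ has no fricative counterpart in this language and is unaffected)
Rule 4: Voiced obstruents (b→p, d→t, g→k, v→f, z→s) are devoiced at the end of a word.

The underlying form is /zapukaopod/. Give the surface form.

Rule 1 (intervocalic voicing): /p/ is a voiceless stop between vowels /a/ and /u/, so it voices to [b]. /k/ is a voiceless stop between vowels /u/ and /a/, so it voices to [g]. /p/ is a voiceless stop between vowels /o/ and /o/, so it voices to [b]. /zapukaopod/ → zabugaobod.
Rule 2 (pre-rhotic lowering): no segment meets the environment; /zabugaobod/ is unchanged.
Rule 3 (intervocalic spirantization): /b/ is a stop between vowels /a/ and /u/, so it spirantizes to the fricative [v]. /b/ is a stop between vowels /o/ and /o/, so it spirantizes to the fricative [v]. /zabugaobod/ → zavugaovod.
Rule 4 (final devoicing): /d/ is a voiced obstruent in word-final position, so it devoices to [t]. /zavugaovod/ → zavugaovot.

zavugaovot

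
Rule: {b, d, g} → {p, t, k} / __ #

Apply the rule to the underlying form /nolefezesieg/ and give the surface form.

/g/ is a voiced stop in word-final position, so it devoices to [k].
Surface form: [nolefezesiek].

nolefezesiek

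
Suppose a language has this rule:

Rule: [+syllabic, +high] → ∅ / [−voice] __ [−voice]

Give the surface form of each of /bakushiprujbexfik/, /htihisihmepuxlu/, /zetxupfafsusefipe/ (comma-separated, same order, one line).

/bakushiprujbexfik/: /u/ is a high vowel flanked by voiceless consonants /k/ and /s/, so it deletes. /i/ is a high vowel flanked by voiceless consonants /h/ and /p/, so it deletes. /i/ is a high vowel flanked by voiceless consonants /f/ and /k/, so it deletes. → [bakshprujbexfk].
/htihisihmepuxlu/: /i/ is a high vowel flanked by voiceless consonants /t/ and /h/, so it deletes. /i/ is a high vowel flanked by voiceless consonants /h/ and /s/, so it deletes. /i/ is a high vowel flanked by voiceless consonants /s/ and /h/, so it deletes. /u/ is a high vowel flanked by voiceless consonants /p/ and /x/, so it deletes. → [hthshmepxlu].
/zetxupfafsusefipe/: /u/ is a high vowel flanked by voiceless consonants /x/ and /p/, so it deletes. /u/ is a high vowel flanked by voiceless consonants /s/ and /s/, so it deletes. /i/ is a high vowel flanked by voiceless consonants /f/ and /p/, so it deletes. → [zetxpfafssefpe].

bakshprujbexfk, hthshmepxlu, zetxpfafssefpe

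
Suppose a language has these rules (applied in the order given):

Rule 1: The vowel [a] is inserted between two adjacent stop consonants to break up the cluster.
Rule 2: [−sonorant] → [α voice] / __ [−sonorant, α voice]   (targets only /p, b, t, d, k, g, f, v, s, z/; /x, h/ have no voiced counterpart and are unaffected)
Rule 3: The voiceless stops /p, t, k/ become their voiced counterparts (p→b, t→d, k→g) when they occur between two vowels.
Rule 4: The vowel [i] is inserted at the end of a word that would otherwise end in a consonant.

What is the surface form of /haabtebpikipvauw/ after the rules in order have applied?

haabadebabigibvauwi

Rule 1 (stop-cluster a-epenthesis): /b/ and /t/ form a stop–stop cluster, so [a] is inserted between them. /b/ and /p/ form a stop–stop cluster, so [a] is inserted between them. /haabtebpikipvauw/ → haabatebapikipvauw.
Rule 2 (regressive voicing assimilation): /p/ precedes the voiced obstruent /v/, so it voices to [b] by assimilation. /haabatebapikipvauw/ → haabatebapikibvauw.
Rule 3 (intervocalic voicing): /t/ is a voiceless stop between vowels /a/ and /e/, so it voices to [d]. /p/ is a voiceless stop between vowels /a/ and /i/, so it voices to [b]. /k/ is a voiceless stop between vowels /i/ and /i/, so it voices to [g]. /haabatebapikibvauw/ → haabadebabigibvauw.
Rule 4 (final i-epenthesis): the form ends in the consonant /w/, so [i] is inserted word-finally. /haabadebabigibvauw/ → haabadebabigibvauwi.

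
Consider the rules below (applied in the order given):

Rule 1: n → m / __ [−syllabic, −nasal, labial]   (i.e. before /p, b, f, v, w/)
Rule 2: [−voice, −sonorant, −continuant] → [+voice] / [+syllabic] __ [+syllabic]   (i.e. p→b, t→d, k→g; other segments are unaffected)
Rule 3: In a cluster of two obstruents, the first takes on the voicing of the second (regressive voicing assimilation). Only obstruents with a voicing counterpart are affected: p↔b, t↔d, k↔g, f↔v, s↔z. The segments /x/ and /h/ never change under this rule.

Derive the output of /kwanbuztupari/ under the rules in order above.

kwambustubari

Rule 1 (nasal place assimilation): /n/ precedes the labial consonant /b/, so it assimilates in place to [m]. /kwanbuztupari/ → kwambuztupari.
Rule 2 (intervocalic voicing): /p/ is a voiceless stop between vowels /u/ and /a/, so it voices to [b]. /kwambuztupari/ → kwambuztubari.
Rule 3 (regressive voicing assimilation): /z/ precedes the voiceless obstruent /t/, so it devoices to [s] by assimilation. /kwambuztubari/ → kwambustubari.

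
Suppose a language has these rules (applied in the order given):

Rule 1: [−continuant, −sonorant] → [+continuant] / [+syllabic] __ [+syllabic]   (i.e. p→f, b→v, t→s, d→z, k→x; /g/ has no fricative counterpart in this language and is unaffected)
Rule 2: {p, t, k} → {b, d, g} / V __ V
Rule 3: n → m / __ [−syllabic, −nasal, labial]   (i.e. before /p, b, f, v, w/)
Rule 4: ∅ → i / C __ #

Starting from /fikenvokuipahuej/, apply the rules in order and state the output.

Rule 1 (intervocalic spirantization): /k/ is a stop between vowels /i/ and /e/, so it spirantizes to the fricative [x]. /k/ is a stop between vowels /o/ and /u/, so it spirantizes to the fricative [x]. /p/ is a stop between vowels /i/ and /a/, so it spirantizes to the fricative [f]. /fikenvokuipahuej/ → fixenvoxuifahuej.
Rule 2 (intervocalic voicing): no segment meets the environment; /fixenvoxuifahuej/ is unchanged.
Rule 3 (nasal place assimilation): /n/ precedes the labial consonant /v/, so it assimilates in place to [m]. /fixenvoxuifahuej/ → fixemvoxuifahuej.
Rule 4 (final i-epenthesis): the form ends in the consonant /j/, so [i] is inserted word-finally. /fixemvoxuifahuej/ → fixemvoxuifahueji.

fixemvoxuifahueji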